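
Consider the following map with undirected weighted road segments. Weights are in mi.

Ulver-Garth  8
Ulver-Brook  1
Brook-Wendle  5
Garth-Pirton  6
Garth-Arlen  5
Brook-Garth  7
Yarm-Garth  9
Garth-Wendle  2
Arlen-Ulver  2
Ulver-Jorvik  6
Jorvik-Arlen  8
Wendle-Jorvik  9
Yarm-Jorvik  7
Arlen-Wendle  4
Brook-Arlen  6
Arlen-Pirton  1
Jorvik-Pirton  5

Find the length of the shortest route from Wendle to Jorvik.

9 mi

Settle nodes by increasing distance from Wendle:
Wendle: 0
Garth: 2  (via Wendle)
Arlen: 4  (via Wendle)
Pirton: 5  (via Arlen)
Brook: 5  (via Wendle)
Ulver: 6  (via Arlen)
Jorvik: 9  (via Wendle)
Shortest route: Wendle → Jorvik = 9 mi.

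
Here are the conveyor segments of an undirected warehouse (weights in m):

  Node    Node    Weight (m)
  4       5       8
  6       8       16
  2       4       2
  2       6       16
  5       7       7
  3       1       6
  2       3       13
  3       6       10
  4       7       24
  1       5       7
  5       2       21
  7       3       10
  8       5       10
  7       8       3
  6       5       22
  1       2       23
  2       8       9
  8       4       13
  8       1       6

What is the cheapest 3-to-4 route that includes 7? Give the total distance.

24 m

Best 3 to 7: 3 → 7 costing 10
Shortest 7→4: 7 → 8 → 2 → 4 = 14
Total via 7: 10 + 14 = 24 m.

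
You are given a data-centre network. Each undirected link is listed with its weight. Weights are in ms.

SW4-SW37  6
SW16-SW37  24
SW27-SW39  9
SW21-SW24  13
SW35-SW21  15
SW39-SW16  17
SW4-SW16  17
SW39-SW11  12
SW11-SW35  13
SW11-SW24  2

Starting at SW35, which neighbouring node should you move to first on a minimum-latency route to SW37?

Candidate routes:
SW35 → SW11 → SW39 → SW16 → SW4 → SW37: 13+12+17+17+6 = 65
SW35 → SW11 → SW39 → SW16 → SW37: 13+12+17+24 = 66
The minimum is 65 ms via SW35 → SW11 → SW39 → SW16 → SW4 → SW37.
So from SW35 the first move is to SW11.

SW11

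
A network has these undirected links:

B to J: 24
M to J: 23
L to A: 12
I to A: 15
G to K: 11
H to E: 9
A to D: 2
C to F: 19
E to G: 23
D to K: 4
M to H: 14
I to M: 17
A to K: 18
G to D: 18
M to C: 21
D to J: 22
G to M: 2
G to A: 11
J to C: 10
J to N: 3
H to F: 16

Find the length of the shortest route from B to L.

Shortest distances from B:
B: 0
J: 24  (via B)
N: 27  (via J)
C: 34  (via J)
D: 46  (via J)
M: 47  (via J)
A: 48  (via D)
G: 49  (via M)
K: 50  (via D)
F: 53  (via C)
L: 60  (via A)
Shortest route: B → J → D → A → L = 60.

60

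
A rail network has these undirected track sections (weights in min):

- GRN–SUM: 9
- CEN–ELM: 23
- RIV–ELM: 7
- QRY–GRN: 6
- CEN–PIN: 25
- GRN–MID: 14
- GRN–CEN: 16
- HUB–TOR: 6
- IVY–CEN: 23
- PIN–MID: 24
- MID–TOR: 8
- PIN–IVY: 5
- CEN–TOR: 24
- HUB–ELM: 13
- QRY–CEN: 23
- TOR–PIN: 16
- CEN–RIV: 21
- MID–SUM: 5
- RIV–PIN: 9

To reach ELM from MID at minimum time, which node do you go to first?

Enumerating some paths:
MID–GRN–CEN–ELM: 14+16+23 = 53
MID–TOR–HUB–ELM: 8+6+13 = 27
MID–PIN–RIV–ELM: 24+9+7 = 40
MID–TOR–PIN–RIV–ELM: 8+16+9+7 = 40
Cheapest is MID–TOR–HUB–ELM at 27 min.
So from MID the first move is to TOR.

TOR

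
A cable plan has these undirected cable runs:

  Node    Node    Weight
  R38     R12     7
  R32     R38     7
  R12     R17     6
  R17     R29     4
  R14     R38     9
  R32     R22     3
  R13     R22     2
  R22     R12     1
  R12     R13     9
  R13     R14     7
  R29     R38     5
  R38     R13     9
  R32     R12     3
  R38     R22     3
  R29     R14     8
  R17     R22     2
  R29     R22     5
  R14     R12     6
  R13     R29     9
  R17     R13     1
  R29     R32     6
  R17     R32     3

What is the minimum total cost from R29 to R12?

6

Candidate routes:
R29–R17–R22–R12: 4+2+1 = 7
R29–R22–R12: 5+1 = 6
Cheapest is R29–R22–R12 at 6.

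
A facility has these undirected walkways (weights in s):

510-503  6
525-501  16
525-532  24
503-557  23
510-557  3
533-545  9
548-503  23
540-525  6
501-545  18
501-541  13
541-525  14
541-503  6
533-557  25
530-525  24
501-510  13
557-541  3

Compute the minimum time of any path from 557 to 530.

41 s

Candidate routes:
557 → 541 → 525 → 530: 3+14+24 = 41
557 → 541 → 501 → 525 → 530: 3+13+16+24 = 56
557 → 510 → 503 → 541 → 525 → 530: 3+6+6+14+24 = 53
The minimum is 41 s via 557 → 541 → 525 → 530.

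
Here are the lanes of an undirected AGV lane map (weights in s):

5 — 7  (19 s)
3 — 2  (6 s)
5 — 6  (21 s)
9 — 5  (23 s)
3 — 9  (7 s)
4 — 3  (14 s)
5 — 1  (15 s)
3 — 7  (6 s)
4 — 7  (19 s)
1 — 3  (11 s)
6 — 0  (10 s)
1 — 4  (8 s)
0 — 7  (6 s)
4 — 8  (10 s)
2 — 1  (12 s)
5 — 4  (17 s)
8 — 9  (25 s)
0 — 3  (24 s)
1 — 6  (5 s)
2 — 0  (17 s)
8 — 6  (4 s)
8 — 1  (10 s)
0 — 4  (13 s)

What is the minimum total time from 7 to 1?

17 s

Enumerating some paths:
7 - 3 - 1: 6+11 = 17
7 - 0 - 6 - 1: 6+10+5 = 21
7 - 3 - 2 - 1: 6+6+12 = 24
7 - 0 - 4 - 1: 6+13+8 = 27
The minimum is 17 s via 7 - 3 - 1.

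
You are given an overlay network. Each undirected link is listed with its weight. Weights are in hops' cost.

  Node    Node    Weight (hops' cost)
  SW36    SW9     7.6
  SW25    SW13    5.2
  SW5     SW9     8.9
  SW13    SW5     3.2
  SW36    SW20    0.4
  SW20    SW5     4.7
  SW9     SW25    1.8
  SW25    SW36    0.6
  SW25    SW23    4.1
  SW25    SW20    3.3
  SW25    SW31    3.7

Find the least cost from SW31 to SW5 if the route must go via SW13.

12.1 hops' cost

Best SW31 to SW13: SW31 → SW25 → SW13 costing 8.9
Best SW13 to SW5: SW13 → SW5 costing 3.2
Total via SW13: 8.9 + 3.2 = 12.1 hops' cost.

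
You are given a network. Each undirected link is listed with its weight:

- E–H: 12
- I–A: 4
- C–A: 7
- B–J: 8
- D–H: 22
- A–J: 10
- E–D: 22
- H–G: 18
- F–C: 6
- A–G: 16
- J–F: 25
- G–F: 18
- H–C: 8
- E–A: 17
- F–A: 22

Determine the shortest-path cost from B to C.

Shortest distances from B:
B: 0
J: 8  (via B)
A: 18  (via J)
I: 22  (via A)
C: 25  (via A)
Shortest route: B–J–A–C = 25.

25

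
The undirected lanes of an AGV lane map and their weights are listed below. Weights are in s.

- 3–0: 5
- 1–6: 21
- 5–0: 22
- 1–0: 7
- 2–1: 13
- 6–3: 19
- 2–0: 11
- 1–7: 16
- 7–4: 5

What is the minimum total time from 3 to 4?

33 s

Running Dijkstra from 3:
3: 0
0: 5  (via 3)
1: 12  (via 0)
2: 16  (via 0)
6: 19  (via 3)
5: 27  (via 0)
7: 28  (via 1)
4: 33  (via 7)
Shortest route: 3–0–1–7–4 = 33 s.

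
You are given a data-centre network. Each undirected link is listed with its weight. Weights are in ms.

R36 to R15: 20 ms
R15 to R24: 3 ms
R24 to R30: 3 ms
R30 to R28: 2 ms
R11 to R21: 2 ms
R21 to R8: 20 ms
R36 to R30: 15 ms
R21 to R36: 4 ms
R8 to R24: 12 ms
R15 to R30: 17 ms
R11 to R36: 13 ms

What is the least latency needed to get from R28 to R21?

21 ms

Compare a few routes:
R28 - R30 - R36 - R21: 2+15+4 = 21
R28 - R30 - R36 - R11 - R21: 2+15+13+2 = 32
Cheapest is R28 - R30 - R36 - R21 at 21 ms.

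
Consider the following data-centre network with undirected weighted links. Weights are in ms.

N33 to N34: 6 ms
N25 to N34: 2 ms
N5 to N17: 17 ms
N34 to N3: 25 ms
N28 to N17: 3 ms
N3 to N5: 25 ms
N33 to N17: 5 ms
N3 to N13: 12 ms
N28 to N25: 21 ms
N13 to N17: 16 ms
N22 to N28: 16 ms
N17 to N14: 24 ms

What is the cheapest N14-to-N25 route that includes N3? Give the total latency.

79 ms

Best N14 to N3: N14 → N17 → N13 → N3 costing 52
Shortest N3→N25: N3 → N34 → N25 = 27
Total via N3: 52 + 27 = 79 ms.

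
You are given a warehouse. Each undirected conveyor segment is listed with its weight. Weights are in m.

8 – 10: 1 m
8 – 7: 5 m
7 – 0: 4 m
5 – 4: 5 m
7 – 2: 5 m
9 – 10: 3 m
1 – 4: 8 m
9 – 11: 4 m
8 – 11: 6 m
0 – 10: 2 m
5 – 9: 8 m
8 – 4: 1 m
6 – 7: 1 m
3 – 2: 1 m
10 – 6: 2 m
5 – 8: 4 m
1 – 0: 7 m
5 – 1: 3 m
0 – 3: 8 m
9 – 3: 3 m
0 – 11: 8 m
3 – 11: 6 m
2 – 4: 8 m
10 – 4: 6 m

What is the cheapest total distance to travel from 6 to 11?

9 m

Running Dijkstra from 6:
6: 0
7: 1  (via 6)
10: 2  (via 6)
8: 3  (via 10)
0: 4  (via 10)
4: 4  (via 8)
9: 5  (via 10)
2: 6  (via 7)
3: 7  (via 2)
5: 7  (via 8)
11: 9  (via 8)
Shortest route: 6–10–8–11 = 9 m.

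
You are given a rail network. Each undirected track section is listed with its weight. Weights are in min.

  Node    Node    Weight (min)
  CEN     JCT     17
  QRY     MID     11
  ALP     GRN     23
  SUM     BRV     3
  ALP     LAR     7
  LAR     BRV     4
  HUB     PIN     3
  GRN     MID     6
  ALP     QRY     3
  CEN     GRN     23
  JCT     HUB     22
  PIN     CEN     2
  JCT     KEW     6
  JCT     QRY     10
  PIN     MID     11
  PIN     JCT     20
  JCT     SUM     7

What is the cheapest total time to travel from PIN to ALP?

25 min

Running Dijkstra from PIN:
PIN: 0
CEN: 2  (via PIN)
HUB: 3  (via PIN)
MID: 11  (via PIN)
GRN: 17  (via MID)
JCT: 19  (via CEN)
QRY: 22  (via MID)
KEW: 25  (via JCT)
ALP: 25  (via QRY)
Shortest route: PIN → MID → QRY → ALP = 25 min.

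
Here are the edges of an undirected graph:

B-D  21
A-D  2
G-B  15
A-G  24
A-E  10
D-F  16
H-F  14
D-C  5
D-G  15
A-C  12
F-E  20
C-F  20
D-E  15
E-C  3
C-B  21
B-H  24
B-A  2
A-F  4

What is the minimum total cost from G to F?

Running Dijkstra from G:
G: 0
B: 15  (via G)
D: 15  (via G)
A: 17  (via B)
C: 20  (via D)
F: 21  (via A)
Shortest route: G → B → A → F = 21.

21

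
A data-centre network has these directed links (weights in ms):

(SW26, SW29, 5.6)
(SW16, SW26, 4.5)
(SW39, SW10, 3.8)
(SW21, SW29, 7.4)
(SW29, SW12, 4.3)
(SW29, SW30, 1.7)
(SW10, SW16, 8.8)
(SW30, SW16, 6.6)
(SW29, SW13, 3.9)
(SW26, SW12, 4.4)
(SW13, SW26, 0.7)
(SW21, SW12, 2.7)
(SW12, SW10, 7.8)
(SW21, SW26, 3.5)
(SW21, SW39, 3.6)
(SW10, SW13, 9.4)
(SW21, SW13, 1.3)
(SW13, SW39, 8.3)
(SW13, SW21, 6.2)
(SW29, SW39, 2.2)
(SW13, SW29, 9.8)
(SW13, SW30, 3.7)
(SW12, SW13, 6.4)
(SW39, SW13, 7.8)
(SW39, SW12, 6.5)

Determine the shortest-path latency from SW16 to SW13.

Shortest distances from SW16:
SW16: 0
SW26: 4.5  (via SW16)
SW12: 8.9  (via SW26)
SW29: 10.1  (via SW26)
SW30: 11.8  (via SW29)
SW39: 12.3  (via SW29)
SW13: 14  (via SW29)
Shortest route: SW16–SW26–SW29–SW13 = 14 ms.

14 ms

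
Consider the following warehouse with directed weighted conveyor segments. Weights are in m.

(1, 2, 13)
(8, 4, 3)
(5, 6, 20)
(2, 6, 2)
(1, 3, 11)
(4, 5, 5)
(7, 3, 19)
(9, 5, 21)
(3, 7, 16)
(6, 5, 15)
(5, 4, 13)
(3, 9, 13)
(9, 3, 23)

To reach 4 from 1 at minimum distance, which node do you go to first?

Enumerating some paths:
1 - 2 - 6 - 5 - 4: 13+2+15+13 = 43
1 - 3 - 9 - 5 - 4: 11+13+21+13 = 58
The minimum is 43 m via 1 - 2 - 6 - 5 - 4.
So from 1 the first move is to 2.

2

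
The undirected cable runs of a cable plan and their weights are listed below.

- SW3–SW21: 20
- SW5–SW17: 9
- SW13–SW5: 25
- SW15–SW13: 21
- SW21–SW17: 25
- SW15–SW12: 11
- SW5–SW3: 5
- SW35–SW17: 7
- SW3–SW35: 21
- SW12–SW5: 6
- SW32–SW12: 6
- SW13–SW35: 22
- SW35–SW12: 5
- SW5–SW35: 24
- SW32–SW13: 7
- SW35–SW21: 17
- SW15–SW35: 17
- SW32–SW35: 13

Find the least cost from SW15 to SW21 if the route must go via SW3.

Best SW15 to SW3: SW15–SW12–SW5–SW3 costing 22
Shortest SW3→SW21: SW3–SW21 = 20
Total via SW3: 22 + 20 = 42.

42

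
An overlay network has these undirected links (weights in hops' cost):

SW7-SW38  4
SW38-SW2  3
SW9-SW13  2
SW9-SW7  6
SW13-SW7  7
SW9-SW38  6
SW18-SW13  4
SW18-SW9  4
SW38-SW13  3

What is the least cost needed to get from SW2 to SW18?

10 hops' cost

Settle nodes by increasing distance from SW2:
SW2: 0
SW38: 3  (via SW2)
SW13: 6  (via SW38)
SW7: 7  (via SW38)
SW9: 8  (via SW13)
SW18: 10  (via SW13)
Shortest route: SW2 → SW38 → SW13 → SW18 = 10 hops' cost.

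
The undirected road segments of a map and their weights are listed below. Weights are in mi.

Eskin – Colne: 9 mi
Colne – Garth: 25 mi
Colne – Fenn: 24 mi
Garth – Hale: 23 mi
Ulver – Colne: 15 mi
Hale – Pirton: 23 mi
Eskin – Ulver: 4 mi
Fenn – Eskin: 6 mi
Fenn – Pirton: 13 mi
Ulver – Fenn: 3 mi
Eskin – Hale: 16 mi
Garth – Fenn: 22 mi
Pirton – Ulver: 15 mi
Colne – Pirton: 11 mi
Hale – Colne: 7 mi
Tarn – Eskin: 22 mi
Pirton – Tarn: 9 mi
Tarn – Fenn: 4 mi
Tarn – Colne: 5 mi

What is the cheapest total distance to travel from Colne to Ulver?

12 mi

Enumerating some paths:
Colne - Eskin - Ulver: 9+4 = 13
Colne - Tarn - Fenn - Ulver: 5+4+3 = 12
The minimum is 12 mi via Colne - Tarn - Fenn - Ulver.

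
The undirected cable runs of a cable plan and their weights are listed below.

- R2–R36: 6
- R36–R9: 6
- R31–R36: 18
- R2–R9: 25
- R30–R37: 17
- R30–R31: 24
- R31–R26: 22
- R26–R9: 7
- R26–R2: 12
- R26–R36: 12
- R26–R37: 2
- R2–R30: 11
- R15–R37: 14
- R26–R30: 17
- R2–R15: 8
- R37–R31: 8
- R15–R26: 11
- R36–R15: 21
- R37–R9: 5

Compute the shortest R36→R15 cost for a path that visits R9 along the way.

Best R36 to R9: R36 → R9 costing 6
Shortest R9→R15: R9 → R26 → R15 = 18
Total via R9: 6 + 18 = 24.

24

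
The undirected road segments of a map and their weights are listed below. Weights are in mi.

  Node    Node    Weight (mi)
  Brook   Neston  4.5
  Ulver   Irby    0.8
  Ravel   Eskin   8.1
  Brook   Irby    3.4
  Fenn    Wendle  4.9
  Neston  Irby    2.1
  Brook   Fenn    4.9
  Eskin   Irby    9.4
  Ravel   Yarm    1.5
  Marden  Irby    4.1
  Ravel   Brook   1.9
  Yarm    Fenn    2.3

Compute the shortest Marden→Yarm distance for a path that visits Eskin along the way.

Shortest Marden→Eskin: Marden → Irby → Eskin = 13.5
Shortest Eskin→Yarm: Eskin → Ravel → Yarm = 9.6
Total via Eskin: 13.5 + 9.6 = 23.1 mi.

23.1 mi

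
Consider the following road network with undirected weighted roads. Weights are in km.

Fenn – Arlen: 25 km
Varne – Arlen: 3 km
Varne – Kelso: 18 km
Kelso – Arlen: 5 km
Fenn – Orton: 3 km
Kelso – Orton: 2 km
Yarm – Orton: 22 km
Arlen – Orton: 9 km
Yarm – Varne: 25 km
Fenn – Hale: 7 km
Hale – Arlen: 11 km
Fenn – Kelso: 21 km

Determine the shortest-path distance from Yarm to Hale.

Shortest distances from Yarm:
Yarm: 0
Orton: 22  (via Yarm)
Kelso: 24  (via Orton)
Varne: 25  (via Yarm)
Fenn: 25  (via Orton)
Arlen: 28  (via Varne)
Hale: 32  (via Fenn)
Shortest route: Yarm → Orton → Fenn → Hale = 32 km.

32 km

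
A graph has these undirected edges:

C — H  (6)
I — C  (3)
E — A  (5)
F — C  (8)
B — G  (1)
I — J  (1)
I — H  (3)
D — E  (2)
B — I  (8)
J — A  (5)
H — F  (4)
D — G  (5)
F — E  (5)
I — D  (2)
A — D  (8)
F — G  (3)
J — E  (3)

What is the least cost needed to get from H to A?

9

Settle nodes by increasing distance from H:
H: 0
I: 3  (via H)
F: 4  (via H)
J: 4  (via I)
D: 5  (via I)
C: 6  (via H)
E: 7  (via J)
G: 7  (via F)
B: 8  (via G)
A: 9  (via J)
Shortest route: H–I–J–A = 9.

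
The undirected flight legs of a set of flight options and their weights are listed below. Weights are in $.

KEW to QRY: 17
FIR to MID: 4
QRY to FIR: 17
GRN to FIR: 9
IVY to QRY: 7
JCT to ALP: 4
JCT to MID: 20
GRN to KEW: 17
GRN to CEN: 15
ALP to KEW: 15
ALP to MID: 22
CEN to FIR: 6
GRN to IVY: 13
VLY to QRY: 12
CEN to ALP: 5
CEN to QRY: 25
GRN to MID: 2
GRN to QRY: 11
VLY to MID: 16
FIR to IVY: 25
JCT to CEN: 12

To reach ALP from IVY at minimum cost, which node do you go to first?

Compare a few routes:
IVY–GRN–MID–FIR–CEN–ALP: 13+2+4+6+5 = 30
IVY–GRN–CEN–ALP: 13+15+5 = 33
Cheapest is IVY–GRN–MID–FIR–CEN–ALP at $30.
So from IVY the first move is to GRN.

GRN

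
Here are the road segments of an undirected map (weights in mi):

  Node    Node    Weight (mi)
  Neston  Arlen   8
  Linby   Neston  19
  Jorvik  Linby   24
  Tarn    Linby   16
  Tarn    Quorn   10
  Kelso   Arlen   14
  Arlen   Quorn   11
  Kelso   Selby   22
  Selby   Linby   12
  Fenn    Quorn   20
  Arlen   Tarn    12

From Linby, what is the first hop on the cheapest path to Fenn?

Tarn

Candidate routes:
Linby - Tarn - Quorn - Fenn: 16+10+20 = 46
Linby - Tarn - Arlen - Quorn - Fenn: 16+12+11+20 = 59
Linby - Neston - Arlen - Quorn - Fenn: 19+8+11+20 = 58
The minimum is 46 mi via Linby - Tarn - Quorn - Fenn.
So from Linby the first move is to Tarn.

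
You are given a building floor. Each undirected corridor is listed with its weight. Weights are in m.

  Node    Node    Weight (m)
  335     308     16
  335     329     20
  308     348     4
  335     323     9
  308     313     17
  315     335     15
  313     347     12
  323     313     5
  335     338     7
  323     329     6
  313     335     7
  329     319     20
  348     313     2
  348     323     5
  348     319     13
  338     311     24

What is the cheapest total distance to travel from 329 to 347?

Compare a few routes:
329 - 323 - 313 - 347: 6+5+12 = 23
329 - 335 - 313 - 347: 20+7+12 = 39
329 - 323 - 348 - 313 - 347: 6+5+2+12 = 25
329 - 323 - 335 - 313 - 347: 6+9+7+12 = 34
The minimum is 23 m via 329 - 323 - 313 - 347.

23 m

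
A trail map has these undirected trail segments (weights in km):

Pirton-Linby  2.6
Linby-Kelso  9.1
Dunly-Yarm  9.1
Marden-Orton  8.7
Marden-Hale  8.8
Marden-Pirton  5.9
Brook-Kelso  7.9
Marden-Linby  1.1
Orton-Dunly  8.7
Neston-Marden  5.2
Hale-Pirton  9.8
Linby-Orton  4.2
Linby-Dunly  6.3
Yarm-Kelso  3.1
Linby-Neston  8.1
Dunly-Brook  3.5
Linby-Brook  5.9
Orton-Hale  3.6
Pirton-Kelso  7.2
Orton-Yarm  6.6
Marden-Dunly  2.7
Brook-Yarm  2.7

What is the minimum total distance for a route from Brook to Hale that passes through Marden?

Best Brook to Marden: Brook → Dunly → Marden costing 6.2
Shortest Marden→Hale: Marden → Hale = 8.8
Total via Marden: 6.2 + 8.8 = 15 km.

15 km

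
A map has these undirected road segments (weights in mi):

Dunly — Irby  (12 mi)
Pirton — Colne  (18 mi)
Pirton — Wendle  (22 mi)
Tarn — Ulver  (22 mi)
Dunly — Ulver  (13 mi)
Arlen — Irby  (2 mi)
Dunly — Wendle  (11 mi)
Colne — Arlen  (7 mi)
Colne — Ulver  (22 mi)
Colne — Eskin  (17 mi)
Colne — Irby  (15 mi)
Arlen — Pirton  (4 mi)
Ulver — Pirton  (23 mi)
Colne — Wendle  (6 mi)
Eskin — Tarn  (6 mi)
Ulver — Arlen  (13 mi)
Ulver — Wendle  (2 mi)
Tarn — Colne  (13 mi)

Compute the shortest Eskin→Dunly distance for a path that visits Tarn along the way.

Best Eskin to Tarn: Eskin → Tarn costing 6
Best Tarn to Dunly: Tarn → Colne → Wendle → Dunly costing 30
Total via Tarn: 6 + 30 = 36 mi.

36 mi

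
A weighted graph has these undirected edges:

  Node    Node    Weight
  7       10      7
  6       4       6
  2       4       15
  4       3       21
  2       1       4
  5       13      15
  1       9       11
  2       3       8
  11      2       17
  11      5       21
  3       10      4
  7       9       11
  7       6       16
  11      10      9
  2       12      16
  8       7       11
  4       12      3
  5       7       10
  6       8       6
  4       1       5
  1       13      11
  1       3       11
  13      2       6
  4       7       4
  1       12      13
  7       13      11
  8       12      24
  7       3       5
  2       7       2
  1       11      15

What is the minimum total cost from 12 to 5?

17

Running Dijkstra from 12:
12: 0
4: 3  (via 12)
7: 7  (via 4)
1: 8  (via 4)
2: 9  (via 7)
6: 9  (via 4)
3: 12  (via 7)
10: 14  (via 7)
8: 15  (via 6)
13: 15  (via 2)
5: 17  (via 7)
Shortest route: 12–4–7–5 = 17.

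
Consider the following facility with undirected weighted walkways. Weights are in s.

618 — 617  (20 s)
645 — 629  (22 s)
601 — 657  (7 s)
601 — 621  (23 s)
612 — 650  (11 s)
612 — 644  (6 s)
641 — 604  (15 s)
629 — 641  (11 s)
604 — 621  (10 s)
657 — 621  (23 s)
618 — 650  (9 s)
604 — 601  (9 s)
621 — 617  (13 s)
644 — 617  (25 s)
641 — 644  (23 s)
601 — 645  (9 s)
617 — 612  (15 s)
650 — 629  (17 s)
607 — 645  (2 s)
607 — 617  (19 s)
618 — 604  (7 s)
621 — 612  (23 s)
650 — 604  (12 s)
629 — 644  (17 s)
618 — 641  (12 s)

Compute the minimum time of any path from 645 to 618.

25 s

Candidate routes:
645 - 629 - 641 - 618: 22+11+12 = 45
645 - 601 - 604 - 650 - 618: 9+9+12+9 = 39
645 - 607 - 617 - 618: 2+19+20 = 41
645 - 601 - 604 - 618: 9+9+7 = 25
The minimum is 25 s via 645 - 601 - 604 - 618.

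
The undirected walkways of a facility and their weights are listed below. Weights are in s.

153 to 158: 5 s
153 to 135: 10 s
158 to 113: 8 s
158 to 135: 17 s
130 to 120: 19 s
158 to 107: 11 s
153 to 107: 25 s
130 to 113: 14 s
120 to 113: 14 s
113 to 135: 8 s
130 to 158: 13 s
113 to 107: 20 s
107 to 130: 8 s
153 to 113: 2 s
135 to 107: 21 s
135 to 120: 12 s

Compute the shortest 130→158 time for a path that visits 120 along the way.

Best 130 to 120: 130 → 120 costing 19
Best 120 to 158: 120 → 113 → 153 → 158 costing 21
Total via 120: 19 + 21 = 40 s.

40 s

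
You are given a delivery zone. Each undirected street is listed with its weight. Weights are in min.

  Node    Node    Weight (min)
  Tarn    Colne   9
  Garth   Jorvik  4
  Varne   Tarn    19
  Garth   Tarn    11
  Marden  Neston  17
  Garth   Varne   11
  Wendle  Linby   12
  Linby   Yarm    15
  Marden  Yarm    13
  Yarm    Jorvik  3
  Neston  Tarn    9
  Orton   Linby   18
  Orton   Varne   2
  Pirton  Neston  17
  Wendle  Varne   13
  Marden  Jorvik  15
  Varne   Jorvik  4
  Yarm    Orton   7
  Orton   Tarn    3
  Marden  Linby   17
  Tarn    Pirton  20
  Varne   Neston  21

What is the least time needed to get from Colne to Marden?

Compare a few routes:
Colne - Tarn - Orton - Varne - Jorvik - Marden: 9+3+2+4+15 = 33
Colne - Tarn - Orton - Yarm - Marden: 9+3+7+13 = 32
The minimum is 32 min via Colne - Tarn - Orton - Yarm - Marden.

32 min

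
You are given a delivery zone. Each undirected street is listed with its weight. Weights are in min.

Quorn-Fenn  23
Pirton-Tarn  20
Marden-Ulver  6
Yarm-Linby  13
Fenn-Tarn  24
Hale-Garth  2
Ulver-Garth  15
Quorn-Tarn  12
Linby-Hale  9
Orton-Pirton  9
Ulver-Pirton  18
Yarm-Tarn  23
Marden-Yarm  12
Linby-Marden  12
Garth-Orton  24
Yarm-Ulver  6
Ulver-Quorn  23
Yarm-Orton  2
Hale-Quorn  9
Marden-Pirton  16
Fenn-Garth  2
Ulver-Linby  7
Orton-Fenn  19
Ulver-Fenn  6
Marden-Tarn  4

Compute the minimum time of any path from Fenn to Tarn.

Running Dijkstra from Fenn:
Fenn: 0
Garth: 2  (via Fenn)
Hale: 4  (via Garth)
Ulver: 6  (via Fenn)
Marden: 12  (via Ulver)
Yarm: 12  (via Ulver)
Quorn: 13  (via Hale)
Linby: 13  (via Hale)
Orton: 14  (via Yarm)
Tarn: 16  (via Marden)
Shortest route: Fenn → Ulver → Marden → Tarn = 16 min.

16 min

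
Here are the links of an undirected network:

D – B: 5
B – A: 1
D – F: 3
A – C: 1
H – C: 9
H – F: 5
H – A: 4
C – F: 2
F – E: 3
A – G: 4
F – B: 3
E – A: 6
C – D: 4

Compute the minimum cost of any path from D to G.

9

Enumerating some paths:
D–C–A–G: 4+1+4 = 9
D–B–A–G: 5+1+4 = 10
Cheapest is D–C–A–G at 9.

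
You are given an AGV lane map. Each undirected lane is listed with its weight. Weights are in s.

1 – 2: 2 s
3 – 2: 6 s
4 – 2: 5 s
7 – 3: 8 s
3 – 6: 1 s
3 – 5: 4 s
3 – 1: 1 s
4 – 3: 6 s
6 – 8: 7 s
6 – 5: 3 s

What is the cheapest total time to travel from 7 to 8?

Settle nodes by increasing distance from 7:
7: 0
3: 8  (via 7)
1: 9  (via 3)
6: 9  (via 3)
2: 11  (via 1)
5: 12  (via 3)
4: 14  (via 3)
8: 16  (via 6)
Shortest route: 7 → 3 → 6 → 8 = 16 s.

16 s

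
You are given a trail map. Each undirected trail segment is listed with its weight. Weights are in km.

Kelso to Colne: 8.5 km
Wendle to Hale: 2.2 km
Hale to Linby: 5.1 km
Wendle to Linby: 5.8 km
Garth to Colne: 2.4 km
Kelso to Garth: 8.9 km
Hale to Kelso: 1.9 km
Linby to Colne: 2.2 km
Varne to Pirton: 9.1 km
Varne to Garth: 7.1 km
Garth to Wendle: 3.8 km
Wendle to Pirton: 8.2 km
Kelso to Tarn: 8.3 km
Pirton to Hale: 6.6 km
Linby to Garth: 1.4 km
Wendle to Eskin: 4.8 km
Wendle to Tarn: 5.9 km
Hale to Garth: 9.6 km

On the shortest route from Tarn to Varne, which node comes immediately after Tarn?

Enumerating some paths:
Tarn → Wendle → Garth → Varne: 5.9+3.8+7.1 = 16.8
Tarn → Wendle → Linby → Garth → Varne: 5.9+5.8+1.4+7.1 = 20.2
Tarn → Wendle → Hale → Linby → Garth → Varne: 5.9+2.2+5.1+1.4+7.1 = 21.7
The minimum is 16.8 km via Tarn → Wendle → Garth → Varne.
So from Tarn the first move is to Wendle.

Wendle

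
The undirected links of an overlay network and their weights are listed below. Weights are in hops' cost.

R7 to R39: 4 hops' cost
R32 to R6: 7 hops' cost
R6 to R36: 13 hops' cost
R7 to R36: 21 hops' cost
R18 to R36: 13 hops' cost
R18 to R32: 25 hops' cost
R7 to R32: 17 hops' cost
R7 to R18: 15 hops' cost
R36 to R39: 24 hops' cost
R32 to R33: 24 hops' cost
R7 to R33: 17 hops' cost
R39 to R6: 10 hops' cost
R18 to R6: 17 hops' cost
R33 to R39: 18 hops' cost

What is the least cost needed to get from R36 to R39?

Shortest distances from R36:
R36: 0
R6: 13  (via R36)
R18: 13  (via R36)
R32: 20  (via R6)
R7: 21  (via R36)
R39: 23  (via R6)
Shortest route: R36–R6–R39 = 23 hops' cost.

23 hops' cost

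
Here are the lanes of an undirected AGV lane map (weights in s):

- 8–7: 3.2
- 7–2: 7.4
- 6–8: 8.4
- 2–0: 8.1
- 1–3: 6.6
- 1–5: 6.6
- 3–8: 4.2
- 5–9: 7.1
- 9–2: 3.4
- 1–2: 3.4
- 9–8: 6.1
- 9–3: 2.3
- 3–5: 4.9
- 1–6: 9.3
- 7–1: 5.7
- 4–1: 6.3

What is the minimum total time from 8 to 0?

17.6 s

Candidate routes:
8 → 3 → 9 → 2 → 0: 4.2+2.3+3.4+8.1 = 18
8 → 9 → 2 → 0: 6.1+3.4+8.1 = 17.6
8 → 7 → 2 → 0: 3.2+7.4+8.1 = 18.7
The minimum is 17.6 s via 8 → 9 → 2 → 0.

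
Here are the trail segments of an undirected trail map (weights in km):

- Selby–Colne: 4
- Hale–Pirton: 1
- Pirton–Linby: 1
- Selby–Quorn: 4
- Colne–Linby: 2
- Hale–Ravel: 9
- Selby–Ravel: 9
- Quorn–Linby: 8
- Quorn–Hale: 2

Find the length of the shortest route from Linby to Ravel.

Running Dijkstra from Linby:
Linby: 0
Pirton: 1  (via Linby)
Colne: 2  (via Linby)
Hale: 2  (via Pirton)
Quorn: 4  (via Hale)
Selby: 6  (via Colne)
Ravel: 11  (via Hale)
Shortest route: Linby → Pirton → Hale → Ravel = 11 km.

11 km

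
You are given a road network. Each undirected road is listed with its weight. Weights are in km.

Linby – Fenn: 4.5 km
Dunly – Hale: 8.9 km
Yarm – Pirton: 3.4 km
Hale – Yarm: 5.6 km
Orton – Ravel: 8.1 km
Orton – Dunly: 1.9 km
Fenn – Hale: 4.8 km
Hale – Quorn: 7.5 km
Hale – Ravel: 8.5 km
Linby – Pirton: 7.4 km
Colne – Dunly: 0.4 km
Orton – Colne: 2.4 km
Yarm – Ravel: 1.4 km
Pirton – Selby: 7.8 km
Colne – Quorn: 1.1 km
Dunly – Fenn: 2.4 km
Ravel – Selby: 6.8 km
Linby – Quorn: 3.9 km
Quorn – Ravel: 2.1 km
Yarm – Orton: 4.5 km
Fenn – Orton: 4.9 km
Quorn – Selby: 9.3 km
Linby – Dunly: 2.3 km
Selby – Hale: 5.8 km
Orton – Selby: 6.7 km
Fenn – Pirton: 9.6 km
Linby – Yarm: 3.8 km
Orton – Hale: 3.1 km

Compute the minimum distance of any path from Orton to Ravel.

5.5 km

Compare a few routes:
Orton → Yarm → Ravel: 4.5+1.4 = 5.9
Orton → Ravel: 8.1 = 8.1
Orton → Dunly → Colne → Quorn → Ravel: 1.9+0.4+1.1+2.1 = 5.5
Orton → Colne → Quorn → Ravel: 2.4+1.1+2.1 = 5.6
The minimum is 5.5 km via Orton → Dunly → Colne → Quorn → Ravel.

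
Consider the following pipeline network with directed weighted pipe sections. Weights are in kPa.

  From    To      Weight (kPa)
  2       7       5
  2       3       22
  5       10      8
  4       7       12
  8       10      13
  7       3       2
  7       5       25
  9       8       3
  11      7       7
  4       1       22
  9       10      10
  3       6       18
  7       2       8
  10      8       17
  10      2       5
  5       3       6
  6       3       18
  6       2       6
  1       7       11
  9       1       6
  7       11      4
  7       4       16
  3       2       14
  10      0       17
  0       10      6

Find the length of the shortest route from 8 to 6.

43 kPa

Candidate routes:
8 - 10 - 2 - 3 - 6: 13+5+22+18 = 58
8 - 10 - 2 - 7 - 5 - 3 - 6: 13+5+5+25+6+18 = 72
8 - 10 - 2 - 7 - 3 - 6: 13+5+5+2+18 = 43
The minimum is 43 kPa via 8 - 10 - 2 - 7 - 3 - 6.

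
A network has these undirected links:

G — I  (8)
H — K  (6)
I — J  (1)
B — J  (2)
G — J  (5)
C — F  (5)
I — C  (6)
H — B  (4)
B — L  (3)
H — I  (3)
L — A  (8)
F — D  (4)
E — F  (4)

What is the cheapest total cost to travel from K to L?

Running Dijkstra from K:
K: 0
H: 6  (via K)
I: 9  (via H)
B: 10  (via H)
J: 10  (via I)
L: 13  (via B)
Shortest route: K → H → B → L = 13.

13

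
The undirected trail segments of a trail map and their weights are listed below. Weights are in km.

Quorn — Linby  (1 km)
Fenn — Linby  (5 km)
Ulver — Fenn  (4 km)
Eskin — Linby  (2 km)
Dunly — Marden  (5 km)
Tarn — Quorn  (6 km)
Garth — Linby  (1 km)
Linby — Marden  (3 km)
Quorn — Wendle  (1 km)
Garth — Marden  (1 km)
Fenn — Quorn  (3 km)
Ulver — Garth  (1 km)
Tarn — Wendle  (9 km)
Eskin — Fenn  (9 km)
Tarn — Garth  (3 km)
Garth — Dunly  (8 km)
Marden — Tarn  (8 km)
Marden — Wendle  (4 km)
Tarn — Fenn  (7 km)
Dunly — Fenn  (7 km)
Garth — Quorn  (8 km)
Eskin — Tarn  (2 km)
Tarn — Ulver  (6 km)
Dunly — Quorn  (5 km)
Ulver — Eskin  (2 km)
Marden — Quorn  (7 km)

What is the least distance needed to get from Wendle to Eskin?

4 km

Running Dijkstra from Wendle:
Wendle: 0
Quorn: 1  (via Wendle)
Linby: 2  (via Quorn)
Garth: 3  (via Linby)
Eskin: 4  (via Linby)
Shortest route: Wendle → Quorn → Linby → Eskin = 4 km.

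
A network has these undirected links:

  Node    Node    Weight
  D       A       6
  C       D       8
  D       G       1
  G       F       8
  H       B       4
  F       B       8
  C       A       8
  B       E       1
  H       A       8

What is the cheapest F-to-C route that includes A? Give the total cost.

Best F to A: F–G–D–A costing 15
Shortest A→C: A–C = 8
Total via A: 15 + 8 = 23.

23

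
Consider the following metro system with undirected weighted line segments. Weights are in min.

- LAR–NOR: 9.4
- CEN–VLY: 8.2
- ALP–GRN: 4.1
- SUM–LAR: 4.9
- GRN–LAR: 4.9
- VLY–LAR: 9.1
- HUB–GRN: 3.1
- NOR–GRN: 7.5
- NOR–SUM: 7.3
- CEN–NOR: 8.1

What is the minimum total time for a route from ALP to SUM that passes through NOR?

18.9 min

Best ALP to NOR: ALP–GRN–NOR costing 11.6
Best NOR to SUM: NOR–SUM costing 7.3
Total via NOR: 11.6 + 7.3 = 18.9 min.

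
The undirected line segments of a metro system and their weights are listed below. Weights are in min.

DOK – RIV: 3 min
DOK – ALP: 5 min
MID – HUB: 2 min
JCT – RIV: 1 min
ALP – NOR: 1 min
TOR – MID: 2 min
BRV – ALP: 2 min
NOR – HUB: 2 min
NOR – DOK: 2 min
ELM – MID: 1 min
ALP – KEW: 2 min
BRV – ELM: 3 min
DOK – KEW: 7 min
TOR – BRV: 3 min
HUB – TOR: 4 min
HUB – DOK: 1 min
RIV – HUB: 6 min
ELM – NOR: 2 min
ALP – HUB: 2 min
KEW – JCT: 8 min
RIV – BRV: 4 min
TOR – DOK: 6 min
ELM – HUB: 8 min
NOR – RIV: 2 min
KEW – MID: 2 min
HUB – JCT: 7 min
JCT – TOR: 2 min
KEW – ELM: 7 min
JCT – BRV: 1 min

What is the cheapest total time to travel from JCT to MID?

4 min

Settle nodes by increasing distance from JCT:
JCT: 0
BRV: 1  (via JCT)
RIV: 1  (via JCT)
TOR: 2  (via JCT)
ALP: 3  (via BRV)
NOR: 3  (via RIV)
ELM: 4  (via BRV)
MID: 4  (via TOR)
Shortest route: JCT–TOR–MID = 4 min.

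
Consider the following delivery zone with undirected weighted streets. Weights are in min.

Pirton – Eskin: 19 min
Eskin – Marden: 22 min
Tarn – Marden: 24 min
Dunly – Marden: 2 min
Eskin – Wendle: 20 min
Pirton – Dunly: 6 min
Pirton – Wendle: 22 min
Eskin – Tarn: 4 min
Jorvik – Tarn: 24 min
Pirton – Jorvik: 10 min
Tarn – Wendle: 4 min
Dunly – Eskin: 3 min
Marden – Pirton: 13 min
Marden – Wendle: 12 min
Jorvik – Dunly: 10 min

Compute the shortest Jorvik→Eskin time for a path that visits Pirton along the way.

Shortest Jorvik→Pirton: Jorvik → Pirton = 10
Shortest Pirton→Eskin: Pirton → Dunly → Eskin = 9
Total via Pirton: 10 + 9 = 19 min.

19 min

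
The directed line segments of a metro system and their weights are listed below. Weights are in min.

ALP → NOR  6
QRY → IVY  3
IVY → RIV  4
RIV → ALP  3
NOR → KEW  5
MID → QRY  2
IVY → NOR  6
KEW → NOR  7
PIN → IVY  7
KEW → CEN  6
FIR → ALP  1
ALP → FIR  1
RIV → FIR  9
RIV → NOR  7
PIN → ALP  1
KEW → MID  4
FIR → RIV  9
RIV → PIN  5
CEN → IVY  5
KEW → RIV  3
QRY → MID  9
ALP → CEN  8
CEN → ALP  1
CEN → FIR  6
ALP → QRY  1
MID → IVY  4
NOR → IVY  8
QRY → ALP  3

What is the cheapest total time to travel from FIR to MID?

11 min

Candidate routes:
FIR–ALP–NOR–KEW–MID: 1+6+5+4 = 16
FIR–ALP–QRY–MID: 1+1+9 = 11
The minimum is 11 min via FIR–ALP–QRY–MID.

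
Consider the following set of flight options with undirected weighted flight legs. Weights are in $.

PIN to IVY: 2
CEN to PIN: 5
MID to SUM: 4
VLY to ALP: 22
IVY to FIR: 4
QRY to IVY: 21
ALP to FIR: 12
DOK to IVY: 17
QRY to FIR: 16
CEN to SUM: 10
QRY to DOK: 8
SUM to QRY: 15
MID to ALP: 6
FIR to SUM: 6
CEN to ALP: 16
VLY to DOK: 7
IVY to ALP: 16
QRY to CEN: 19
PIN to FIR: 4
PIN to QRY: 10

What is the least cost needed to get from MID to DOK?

$27

Candidate routes:
MID - SUM - FIR - PIN - QRY - DOK: 4+6+4+10+8 = 32
MID - SUM - FIR - PIN - IVY - DOK: 4+6+4+2+17 = 33
MID - SUM - FIR - IVY - DOK: 4+6+4+17 = 31
MID - SUM - QRY - DOK: 4+15+8 = 27
Cheapest is MID - SUM - QRY - DOK at $27.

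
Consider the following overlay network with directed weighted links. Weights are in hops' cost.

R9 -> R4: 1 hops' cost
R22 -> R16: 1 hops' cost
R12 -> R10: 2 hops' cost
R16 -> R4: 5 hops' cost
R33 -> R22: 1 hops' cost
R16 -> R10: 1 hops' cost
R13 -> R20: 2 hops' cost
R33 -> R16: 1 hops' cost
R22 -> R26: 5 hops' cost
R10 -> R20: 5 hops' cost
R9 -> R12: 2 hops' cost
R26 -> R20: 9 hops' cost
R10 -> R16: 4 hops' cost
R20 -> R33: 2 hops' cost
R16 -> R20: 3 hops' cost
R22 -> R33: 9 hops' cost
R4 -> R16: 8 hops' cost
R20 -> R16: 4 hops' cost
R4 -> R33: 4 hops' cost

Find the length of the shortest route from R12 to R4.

Running Dijkstra from R12:
R12: 0
R10: 2  (via R12)
R16: 6  (via R10)
R20: 7  (via R10)
R33: 9  (via R20)
R22: 10  (via R33)
R4: 11  (via R16)
Shortest route: R12–R10–R16–R4 = 11 hops' cost.

11 hops' cost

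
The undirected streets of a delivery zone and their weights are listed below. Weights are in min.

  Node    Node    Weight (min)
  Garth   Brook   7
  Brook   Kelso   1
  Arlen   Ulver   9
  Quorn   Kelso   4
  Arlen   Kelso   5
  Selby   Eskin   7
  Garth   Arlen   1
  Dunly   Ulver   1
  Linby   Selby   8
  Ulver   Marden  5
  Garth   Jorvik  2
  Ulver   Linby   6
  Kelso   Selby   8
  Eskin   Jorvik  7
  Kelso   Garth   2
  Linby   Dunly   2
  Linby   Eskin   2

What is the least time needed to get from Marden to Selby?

16 min

Running Dijkstra from Marden:
Marden: 0
Ulver: 5  (via Marden)
Dunly: 6  (via Ulver)
Linby: 8  (via Dunly)
Eskin: 10  (via Linby)
Arlen: 14  (via Ulver)
Garth: 15  (via Arlen)
Selby: 16  (via Linby)
Shortest route: Marden–Ulver–Dunly–Linby–Selby = 16 min.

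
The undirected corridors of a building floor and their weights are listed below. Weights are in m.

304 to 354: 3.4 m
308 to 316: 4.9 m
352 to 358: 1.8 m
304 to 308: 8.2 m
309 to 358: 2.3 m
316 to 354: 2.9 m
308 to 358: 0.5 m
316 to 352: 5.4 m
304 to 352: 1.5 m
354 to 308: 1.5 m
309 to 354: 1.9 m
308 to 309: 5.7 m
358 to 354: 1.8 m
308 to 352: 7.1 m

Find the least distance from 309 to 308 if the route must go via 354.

3.4 m

Shortest 309→354: 309 → 354 = 1.9
Best 354 to 308: 354 → 308 costing 1.5
Total via 354: 1.9 + 1.5 = 3.4 m.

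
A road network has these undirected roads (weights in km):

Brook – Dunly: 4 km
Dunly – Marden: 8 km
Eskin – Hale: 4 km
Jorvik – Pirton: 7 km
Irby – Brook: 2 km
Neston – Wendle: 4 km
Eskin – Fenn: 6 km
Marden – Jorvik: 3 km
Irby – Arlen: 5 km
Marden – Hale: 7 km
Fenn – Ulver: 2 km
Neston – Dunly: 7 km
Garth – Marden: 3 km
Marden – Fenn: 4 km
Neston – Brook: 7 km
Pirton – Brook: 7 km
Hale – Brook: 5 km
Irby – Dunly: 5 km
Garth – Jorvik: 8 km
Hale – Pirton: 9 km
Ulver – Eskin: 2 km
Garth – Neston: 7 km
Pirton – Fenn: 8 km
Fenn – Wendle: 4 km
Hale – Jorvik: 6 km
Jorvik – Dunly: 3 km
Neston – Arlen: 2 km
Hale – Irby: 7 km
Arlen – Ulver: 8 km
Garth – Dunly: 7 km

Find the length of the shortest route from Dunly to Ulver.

Compare a few routes:
Dunly–Marden–Fenn–Ulver: 8+4+2 = 14
Dunly–Brook–Hale–Eskin–Ulver: 4+5+4+2 = 15
Dunly–Jorvik–Hale–Eskin–Ulver: 3+6+4+2 = 15
Dunly–Jorvik–Marden–Fenn–Ulver: 3+3+4+2 = 12
The minimum is 12 km via Dunly–Jorvik–Marden–Fenn–Ulver.

12 km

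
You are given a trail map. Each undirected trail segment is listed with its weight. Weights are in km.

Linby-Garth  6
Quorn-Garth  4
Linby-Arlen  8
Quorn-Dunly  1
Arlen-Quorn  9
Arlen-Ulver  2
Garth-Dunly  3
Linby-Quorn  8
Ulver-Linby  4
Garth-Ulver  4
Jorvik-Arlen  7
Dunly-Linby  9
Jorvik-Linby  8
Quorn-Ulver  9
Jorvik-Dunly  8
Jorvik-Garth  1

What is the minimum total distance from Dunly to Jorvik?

Enumerating some paths:
Dunly - Quorn - Garth - Jorvik: 1+4+1 = 6
Dunly - Garth - Jorvik: 3+1 = 4
Cheapest is Dunly - Garth - Jorvik at 4 km.

4 km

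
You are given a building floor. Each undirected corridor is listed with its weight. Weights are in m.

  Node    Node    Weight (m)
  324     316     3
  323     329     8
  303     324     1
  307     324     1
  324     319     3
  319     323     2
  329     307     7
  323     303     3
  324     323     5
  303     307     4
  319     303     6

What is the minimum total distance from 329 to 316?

11 m

Running Dijkstra from 329:
329: 0
307: 7  (via 329)
324: 8  (via 307)
323: 8  (via 329)
303: 9  (via 324)
319: 10  (via 323)
316: 11  (via 324)
Shortest route: 329–307–324–316 = 11 m.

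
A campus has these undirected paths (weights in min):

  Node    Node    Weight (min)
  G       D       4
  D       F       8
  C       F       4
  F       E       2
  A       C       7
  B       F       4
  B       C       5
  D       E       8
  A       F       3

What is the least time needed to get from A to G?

Settle nodes by increasing distance from A:
A: 0
F: 3  (via A)
E: 5  (via F)
B: 7  (via F)
C: 7  (via A)
D: 11  (via F)
G: 15  (via D)
Shortest route: A → F → D → G = 15 min.

15 min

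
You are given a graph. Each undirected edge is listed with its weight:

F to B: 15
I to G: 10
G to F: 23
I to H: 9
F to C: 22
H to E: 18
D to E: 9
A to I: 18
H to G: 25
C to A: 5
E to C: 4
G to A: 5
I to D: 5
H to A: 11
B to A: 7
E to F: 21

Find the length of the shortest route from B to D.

25

Shortest distances from B:
B: 0
A: 7  (via B)
C: 12  (via A)
G: 12  (via A)
F: 15  (via B)
E: 16  (via C)
H: 18  (via A)
I: 22  (via G)
D: 25  (via E)
Shortest route: B → A → C → E → D = 25.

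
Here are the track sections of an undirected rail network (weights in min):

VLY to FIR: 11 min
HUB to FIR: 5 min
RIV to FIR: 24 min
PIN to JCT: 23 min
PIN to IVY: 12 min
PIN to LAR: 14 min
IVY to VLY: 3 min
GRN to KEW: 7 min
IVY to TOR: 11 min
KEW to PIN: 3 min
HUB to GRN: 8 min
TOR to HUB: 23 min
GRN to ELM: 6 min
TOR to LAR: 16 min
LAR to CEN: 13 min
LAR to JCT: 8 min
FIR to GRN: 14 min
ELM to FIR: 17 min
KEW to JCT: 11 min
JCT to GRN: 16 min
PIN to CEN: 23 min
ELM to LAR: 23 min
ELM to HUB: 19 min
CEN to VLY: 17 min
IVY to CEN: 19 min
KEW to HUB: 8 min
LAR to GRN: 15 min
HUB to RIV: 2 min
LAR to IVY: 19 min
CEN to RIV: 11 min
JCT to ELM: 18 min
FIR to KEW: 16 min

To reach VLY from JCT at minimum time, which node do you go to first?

KEW

Compare a few routes:
JCT → KEW → HUB → FIR → VLY: 11+8+5+11 = 35
JCT → LAR → IVY → VLY: 8+19+3 = 30
JCT → KEW → PIN → IVY → VLY: 11+3+12+3 = 29
Cheapest is JCT → KEW → PIN → IVY → VLY at 29 min.
So from JCT the first move is to KEW.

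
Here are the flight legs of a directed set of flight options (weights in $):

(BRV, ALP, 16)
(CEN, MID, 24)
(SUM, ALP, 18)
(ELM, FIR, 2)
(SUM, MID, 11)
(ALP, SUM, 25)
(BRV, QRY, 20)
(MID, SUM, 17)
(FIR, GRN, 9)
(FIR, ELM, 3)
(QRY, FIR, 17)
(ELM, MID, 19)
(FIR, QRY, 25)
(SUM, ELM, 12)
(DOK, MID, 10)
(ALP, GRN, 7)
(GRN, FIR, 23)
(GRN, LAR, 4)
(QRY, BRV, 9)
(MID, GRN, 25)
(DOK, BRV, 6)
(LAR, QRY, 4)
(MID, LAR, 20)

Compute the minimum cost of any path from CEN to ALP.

Shortest distances from CEN:
CEN: 0
MID: 24  (via CEN)
SUM: 41  (via MID)
LAR: 44  (via MID)
QRY: 48  (via LAR)
GRN: 49  (via MID)
ELM: 53  (via SUM)
FIR: 55  (via ELM)
BRV: 57  (via QRY)
ALP: 59  (via SUM)
Shortest route: CEN–MID–SUM–ALP = $59.

$59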